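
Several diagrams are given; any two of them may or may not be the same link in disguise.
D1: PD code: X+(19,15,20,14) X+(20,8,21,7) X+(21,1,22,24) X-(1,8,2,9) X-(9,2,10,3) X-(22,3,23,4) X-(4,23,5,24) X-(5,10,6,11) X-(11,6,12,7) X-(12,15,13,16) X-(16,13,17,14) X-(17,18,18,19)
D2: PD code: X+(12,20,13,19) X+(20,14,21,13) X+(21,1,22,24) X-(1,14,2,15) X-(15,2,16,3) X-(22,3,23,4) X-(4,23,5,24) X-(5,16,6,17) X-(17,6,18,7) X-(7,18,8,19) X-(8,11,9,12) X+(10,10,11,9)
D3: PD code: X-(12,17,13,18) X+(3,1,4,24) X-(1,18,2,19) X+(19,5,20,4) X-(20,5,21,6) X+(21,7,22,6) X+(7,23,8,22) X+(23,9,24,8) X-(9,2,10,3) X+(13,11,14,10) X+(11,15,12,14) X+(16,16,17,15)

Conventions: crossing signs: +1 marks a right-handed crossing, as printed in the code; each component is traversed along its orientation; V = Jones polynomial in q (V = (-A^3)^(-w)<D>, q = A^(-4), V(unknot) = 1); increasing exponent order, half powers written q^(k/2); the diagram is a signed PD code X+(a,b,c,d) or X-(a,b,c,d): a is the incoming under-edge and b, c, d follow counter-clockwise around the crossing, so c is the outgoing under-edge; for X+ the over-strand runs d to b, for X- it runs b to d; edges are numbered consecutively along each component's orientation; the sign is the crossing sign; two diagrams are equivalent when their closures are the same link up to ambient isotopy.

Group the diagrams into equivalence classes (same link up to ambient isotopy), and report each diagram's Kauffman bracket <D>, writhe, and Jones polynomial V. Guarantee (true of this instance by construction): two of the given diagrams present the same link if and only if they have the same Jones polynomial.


classes: {D1, D2} | {D3}
V(D1) = -q^-6 + q^-5 - q^-4 + 2q^-3 - q^-2 + q^-1  [12 crossings, <D> = A^-14 - A^-10 + 2A^-6 - A^-2 + A^2 - A^6, w = -6]
D2 (bracket A^-8 - A^-4 + 2 - A^4 + A^8 - A^12; 12 crossings at w = -4): V = -q^-6 + q^-5 - q^-4 + 2q^-3 - q^-2 + q^-1
D3 (bracket A^-8 - 2A^-4 + 2 - 2A^4 + 2A^8 - A^12 + A^16; 12 crossings at w = +4): V = q^-1 - 1 + 2q - 2q^2 + 2q^3 - 2q^4 + q^5
note: 2 classes among 3 diagrams; unequal V(q) rules out equality


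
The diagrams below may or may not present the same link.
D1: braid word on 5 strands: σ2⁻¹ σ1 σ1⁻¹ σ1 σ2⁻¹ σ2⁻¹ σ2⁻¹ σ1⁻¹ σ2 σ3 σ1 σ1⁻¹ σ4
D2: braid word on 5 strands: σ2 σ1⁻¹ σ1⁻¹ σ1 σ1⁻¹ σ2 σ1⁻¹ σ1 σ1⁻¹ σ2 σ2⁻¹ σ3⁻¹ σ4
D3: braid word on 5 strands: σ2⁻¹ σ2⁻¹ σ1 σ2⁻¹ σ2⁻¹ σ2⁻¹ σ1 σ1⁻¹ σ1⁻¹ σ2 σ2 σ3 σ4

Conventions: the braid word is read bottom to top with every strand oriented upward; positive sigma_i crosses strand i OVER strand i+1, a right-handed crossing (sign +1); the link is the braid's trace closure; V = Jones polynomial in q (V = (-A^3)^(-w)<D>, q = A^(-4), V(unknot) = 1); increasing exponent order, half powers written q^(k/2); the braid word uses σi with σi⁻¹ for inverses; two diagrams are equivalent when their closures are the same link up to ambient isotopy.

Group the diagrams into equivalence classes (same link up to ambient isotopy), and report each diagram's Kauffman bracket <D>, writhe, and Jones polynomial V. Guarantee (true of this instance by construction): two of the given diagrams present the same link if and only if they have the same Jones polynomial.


equivalence classes: {D1, D3} | {D2}
D1 (bracket A^-1 + A^3 + A^7 - A^15; 13 crossings at w = -1): V = q^(-9/2) - q^(-5/2) - q^(-3/2) - q^(-1/2)
V(D2) = q^(-7/2) - 2q^(-5/2) + q^(-3/2) - 2q^(-1/2) + q^(1/2) - q^(3/2)  (w -1, c 13, <D> = A^-9 - A^-5 + 2A^-1 - A^3 + 2A^7 - A^11)
V(D3) = q^(-9/2) - q^(-5/2) - q^(-3/2) - q^(-1/2)  [13 crossings, <D> = A^-1 + A^3 + A^7 - A^15, w = -1]
key observation: comparing 3 Jones polynomials yields 2 groups


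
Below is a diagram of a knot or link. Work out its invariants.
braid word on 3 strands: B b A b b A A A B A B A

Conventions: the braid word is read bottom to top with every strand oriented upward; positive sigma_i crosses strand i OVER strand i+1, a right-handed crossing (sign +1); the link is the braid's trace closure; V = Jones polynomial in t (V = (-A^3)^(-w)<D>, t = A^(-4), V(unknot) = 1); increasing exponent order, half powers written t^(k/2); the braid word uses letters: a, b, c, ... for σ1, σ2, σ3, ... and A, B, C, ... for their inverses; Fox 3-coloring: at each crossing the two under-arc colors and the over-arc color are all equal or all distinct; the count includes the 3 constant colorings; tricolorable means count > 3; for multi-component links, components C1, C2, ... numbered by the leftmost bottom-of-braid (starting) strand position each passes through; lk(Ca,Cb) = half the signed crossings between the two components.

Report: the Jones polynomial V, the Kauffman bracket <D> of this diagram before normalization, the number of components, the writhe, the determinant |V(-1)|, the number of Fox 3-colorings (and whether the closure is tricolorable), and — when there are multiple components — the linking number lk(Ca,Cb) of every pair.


Jones polynomial: V(t) = -t^-9 + 2t^-8 - 3t^-7 + 3t^-6 - 3t^-5 + 3t^-4 - t^-3 + t^-2
<D> = A^-10 - A^-6 + 3A^-2 - 3A^2 + 3A^6 - 3A^10 + 2A^14 - A^18; writhe -6
components 1, writhe -6 (12 crossings)
3-colorings: 3 of 3^12, det 17 — not tricolorable
note: w = -6 shifts under R1 moves; the (-A^3)^(6) factor cancels that in V


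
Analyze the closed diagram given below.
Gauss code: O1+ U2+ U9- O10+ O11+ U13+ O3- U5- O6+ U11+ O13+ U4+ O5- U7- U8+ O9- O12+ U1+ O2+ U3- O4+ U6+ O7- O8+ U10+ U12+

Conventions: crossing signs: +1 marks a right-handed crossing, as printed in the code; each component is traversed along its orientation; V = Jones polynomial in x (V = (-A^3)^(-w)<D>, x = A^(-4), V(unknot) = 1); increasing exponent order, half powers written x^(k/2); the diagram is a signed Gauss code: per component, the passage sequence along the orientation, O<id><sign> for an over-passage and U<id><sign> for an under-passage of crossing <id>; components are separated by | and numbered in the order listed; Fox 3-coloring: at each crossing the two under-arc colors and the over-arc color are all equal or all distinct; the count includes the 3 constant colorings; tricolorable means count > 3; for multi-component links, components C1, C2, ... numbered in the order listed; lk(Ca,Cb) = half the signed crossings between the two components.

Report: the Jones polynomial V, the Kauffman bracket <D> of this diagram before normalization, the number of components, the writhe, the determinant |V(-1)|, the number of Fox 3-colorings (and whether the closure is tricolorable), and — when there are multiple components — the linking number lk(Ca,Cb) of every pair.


V = 1 - 2x + 4x^2 - 4x^3 + 5x^4 - 5x^5 + 4x^6 - 3x^7 + x^8
<D> = -A^-17 + 3A^-13 - 4A^-9 + 5A^-5 - 5A^-1 + 4A^3 - 4A^7 + 2A^11 - A^15 (w = +5)
1 component over 13 crossings, w = +5
3 Fox colorings among 3^13, |V(-1)| = 29: not tricolorable
why: det 29 = |V(-1)|; not divisible by 3, so not tricolorable


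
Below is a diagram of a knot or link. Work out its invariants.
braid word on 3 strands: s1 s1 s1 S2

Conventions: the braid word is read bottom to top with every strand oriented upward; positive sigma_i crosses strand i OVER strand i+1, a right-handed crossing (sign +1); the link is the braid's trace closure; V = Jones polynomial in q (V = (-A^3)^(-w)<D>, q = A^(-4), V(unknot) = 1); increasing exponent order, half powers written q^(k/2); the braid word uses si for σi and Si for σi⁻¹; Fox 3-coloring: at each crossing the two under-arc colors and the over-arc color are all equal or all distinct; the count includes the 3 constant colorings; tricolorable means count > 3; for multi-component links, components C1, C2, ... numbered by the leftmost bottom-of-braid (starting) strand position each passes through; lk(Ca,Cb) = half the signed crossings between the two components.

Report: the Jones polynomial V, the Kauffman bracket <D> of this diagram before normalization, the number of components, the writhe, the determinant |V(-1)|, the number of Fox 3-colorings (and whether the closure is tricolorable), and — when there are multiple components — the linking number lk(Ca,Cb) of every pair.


V = q + q^3 - q^4
<D> = -A^-10 + A^-6 + A^2 (w = +2)
1 component over 4 crossings, w = +2
9 Fox colorings among 3^4, |V(-1)| = 3: tricolorable
why: V spans 3 powers of q: at least 3 crossings in any diagram


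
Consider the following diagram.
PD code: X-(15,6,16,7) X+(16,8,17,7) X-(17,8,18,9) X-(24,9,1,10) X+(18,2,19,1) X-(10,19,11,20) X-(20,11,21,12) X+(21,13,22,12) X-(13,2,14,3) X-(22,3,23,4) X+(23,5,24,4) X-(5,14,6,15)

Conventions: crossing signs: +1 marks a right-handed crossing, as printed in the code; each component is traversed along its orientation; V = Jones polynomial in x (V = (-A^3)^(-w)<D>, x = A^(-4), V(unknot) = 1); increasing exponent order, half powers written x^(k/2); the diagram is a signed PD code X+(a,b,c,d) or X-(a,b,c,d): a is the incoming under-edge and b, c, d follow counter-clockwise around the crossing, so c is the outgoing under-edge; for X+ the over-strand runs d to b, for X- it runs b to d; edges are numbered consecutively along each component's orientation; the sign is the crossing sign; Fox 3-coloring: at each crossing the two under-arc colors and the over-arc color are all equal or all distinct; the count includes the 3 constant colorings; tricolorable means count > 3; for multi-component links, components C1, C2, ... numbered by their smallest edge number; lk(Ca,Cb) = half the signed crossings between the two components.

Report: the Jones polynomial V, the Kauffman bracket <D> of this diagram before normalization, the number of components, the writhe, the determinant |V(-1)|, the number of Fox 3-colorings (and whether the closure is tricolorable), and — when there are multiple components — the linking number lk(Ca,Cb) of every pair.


V = -x^-6 + x^-5 - x^-4 + 2x^-3 - x^-2 + x^-1
<D> = A^-8 - A^-4 + 2 - A^4 + A^8 - A^12 (w = -4)
1 component over 12 crossings, w = -4
3 Fox colorings among 3^12, |V(-1)| = 7: not tricolorable
why: w = -4 shifts under R1 moves; the (-A^3)^(4) factor cancels that in V


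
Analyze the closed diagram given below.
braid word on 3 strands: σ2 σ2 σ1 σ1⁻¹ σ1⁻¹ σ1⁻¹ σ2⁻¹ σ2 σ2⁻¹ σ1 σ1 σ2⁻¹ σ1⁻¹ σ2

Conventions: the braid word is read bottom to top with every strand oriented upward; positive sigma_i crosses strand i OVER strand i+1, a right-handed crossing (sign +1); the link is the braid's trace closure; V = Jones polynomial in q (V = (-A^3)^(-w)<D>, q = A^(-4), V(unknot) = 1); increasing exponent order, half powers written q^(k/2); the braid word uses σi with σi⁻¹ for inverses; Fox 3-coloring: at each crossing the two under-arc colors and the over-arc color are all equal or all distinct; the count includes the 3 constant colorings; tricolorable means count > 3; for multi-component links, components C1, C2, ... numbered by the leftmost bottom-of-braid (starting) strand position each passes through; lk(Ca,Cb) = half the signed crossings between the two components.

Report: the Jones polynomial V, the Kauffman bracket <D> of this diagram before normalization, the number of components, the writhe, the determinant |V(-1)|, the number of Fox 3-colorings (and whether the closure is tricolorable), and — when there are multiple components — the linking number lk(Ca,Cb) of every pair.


V = -q^-4 + q^-3 - q^-2 + 2q^-1 - 1 + 2q - q^2 + q^3 - q^4
<D> = -A^-16 + A^-12 - A^-8 + 2A^-4 - 1 + 2A^4 - A^8 + A^12 - A^16 (w = 0)
1 component over 14 crossings, w = 0
3 Fox colorings among 3^14, |V(-1)| = 11: not tricolorable
why: palindromic: swapping q for 1/q fixes V


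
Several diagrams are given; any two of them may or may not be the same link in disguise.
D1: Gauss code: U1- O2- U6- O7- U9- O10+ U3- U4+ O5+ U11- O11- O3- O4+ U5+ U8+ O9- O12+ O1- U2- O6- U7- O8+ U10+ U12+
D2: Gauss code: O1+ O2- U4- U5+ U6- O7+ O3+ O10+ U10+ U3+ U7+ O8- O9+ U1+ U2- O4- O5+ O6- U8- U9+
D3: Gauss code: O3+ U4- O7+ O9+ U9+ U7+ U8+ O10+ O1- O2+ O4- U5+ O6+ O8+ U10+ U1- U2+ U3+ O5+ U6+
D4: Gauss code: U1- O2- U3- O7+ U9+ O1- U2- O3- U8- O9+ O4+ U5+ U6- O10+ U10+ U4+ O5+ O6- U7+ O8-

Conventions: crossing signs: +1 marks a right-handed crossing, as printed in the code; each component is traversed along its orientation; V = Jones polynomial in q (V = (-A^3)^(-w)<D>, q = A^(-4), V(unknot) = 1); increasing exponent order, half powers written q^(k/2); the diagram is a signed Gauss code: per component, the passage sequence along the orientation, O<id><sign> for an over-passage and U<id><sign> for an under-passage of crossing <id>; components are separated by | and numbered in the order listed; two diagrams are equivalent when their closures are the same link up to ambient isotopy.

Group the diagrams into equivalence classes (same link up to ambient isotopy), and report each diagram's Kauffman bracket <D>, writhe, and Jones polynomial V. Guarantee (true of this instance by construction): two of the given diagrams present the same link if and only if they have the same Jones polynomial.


grouping into links: {D1, D4} | {D2} | {D3}
V(D1) = q^-5 - 2q^-4 + 2q^-3 - 2q^-2 + 2q^-1 - 1 + q  (w -2, c 12, <D> = A^-10 - A^-6 + 2A^-2 - 2A^2 + 2A^6 - 2A^10 + A^14)
D2 (bracket A^6; 10 crossings at w = +2): V = 1
D3 (bracket -A^-6 + A^-2 - A^2 + 2A^6 - A^10 + A^14; 10 crossings at w = +6): V = q - q^2 + 2q^3 - q^4 + q^5 - q^6
V(D4) = q^-5 - 2q^-4 + 2q^-3 - 2q^-2 + 2q^-1 - 1 + q  [10 crossings, <D> = A^-4 - 1 + 2A^4 - 2A^8 + 2A^12 - 2A^16 + A^20, w = 0]
why: comparing 4 Jones polynomials yields 3 groups


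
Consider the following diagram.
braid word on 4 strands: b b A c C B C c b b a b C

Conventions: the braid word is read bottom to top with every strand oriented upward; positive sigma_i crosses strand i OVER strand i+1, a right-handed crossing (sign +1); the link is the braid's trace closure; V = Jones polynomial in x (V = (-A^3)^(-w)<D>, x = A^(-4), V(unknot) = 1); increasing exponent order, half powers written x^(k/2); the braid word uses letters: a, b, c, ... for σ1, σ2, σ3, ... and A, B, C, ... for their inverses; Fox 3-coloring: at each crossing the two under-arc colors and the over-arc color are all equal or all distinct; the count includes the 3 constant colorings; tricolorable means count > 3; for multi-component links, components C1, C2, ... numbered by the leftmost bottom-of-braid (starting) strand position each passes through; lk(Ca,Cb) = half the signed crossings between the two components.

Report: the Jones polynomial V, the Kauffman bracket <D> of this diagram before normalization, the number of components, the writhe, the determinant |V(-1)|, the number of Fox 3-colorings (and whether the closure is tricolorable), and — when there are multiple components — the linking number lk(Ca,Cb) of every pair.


Jones polynomial: V(x) = x + x^3 - x^4
<D> = A^-7 - A^-3 - A^5; writhe +3
components 1, writhe +3 (13 crossings)
3-colorings: 9 of 3^13, det 3 — tricolorable
note: inverse pairs cancel, leaving σ2 σ2 σ1⁻¹ σ2 σ1 σ2 σ3⁻¹


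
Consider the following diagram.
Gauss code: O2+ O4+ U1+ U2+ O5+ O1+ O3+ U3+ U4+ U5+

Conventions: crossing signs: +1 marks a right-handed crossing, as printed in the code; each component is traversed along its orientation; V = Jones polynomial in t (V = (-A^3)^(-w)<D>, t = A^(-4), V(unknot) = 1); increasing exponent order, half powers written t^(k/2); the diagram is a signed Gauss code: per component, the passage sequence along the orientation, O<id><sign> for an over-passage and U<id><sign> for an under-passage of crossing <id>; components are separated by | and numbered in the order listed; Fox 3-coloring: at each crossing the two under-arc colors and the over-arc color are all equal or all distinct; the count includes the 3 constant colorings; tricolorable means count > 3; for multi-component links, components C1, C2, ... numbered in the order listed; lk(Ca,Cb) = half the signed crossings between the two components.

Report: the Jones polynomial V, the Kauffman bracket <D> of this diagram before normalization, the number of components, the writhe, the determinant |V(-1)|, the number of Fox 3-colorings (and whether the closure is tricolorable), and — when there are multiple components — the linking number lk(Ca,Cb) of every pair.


V(t) = t + t^3 - t^4
bracket: A^-1 - A^3 - A^11, w = +5
1 component, writhe +5, over 5 crossings
det 3, colorings 9 of 3^5 — tricolorable
observation: det 3 = |V(-1)|; divisible by 3, so tricolorable


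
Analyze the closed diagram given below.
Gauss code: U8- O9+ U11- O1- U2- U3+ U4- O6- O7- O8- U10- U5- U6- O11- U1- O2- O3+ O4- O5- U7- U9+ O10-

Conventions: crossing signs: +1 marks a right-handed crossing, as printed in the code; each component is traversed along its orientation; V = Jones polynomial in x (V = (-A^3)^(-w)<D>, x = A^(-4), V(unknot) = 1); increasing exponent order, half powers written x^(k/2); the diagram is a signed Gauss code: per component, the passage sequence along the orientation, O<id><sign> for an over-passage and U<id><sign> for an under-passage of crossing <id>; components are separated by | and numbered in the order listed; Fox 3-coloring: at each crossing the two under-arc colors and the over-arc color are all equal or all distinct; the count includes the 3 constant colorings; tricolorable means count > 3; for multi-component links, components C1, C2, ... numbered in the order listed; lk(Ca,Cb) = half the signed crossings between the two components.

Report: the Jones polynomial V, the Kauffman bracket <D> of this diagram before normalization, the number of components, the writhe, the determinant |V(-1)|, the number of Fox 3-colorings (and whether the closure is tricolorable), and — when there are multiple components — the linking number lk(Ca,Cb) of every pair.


Jones polynomial: V(x) = -x^-9 + x^-8 - 2x^-7 + 3x^-6 - 2x^-5 + 2x^-4 - x^-3 + x^-2
<D> = -A^-13 + A^-9 - 2A^-5 + 2A^-1 - 3A^3 + 2A^7 - A^11 + A^15; writhe -7
components 1, writhe -7 (11 crossings)
3-colorings: 3 of 3^11, det 13 — not tricolorable
note: V spans 7 powers of x: at least 7 crossings in any diagram


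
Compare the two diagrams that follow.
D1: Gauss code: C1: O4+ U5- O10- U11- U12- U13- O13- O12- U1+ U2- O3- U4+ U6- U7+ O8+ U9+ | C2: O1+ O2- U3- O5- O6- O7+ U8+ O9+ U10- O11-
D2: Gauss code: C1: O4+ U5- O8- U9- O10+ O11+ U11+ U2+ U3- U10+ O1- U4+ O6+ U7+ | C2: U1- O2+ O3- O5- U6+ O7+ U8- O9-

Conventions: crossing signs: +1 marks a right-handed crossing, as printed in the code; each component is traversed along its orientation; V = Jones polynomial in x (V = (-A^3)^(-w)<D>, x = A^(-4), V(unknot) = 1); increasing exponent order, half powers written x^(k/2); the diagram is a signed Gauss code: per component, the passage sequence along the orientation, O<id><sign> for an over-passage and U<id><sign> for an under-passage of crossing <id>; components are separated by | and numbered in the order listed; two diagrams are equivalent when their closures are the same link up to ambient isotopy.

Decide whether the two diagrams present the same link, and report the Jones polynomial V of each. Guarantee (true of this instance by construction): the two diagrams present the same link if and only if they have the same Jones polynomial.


same link: yes
V(D1) = -x^(-9/2) + 2x^(-7/2) - 3x^(-5/2) + 3x^(-3/2) - 4x^(-1/2) + 2x^(1/2) - 2x^(3/2) + x^(5/2)  [13 crossings, <D> = -A^-19 + 2A^-15 - 2A^-11 + 4A^-7 - 3A^-3 + 3A - 2A^5 + A^9, w = -3]
D2 (bracket -A^-7 + 2A^-3 - 2A + 4A^5 - 3A^9 + 3A^13 - 2A^17 + A^21; 11 crossings at w = +1): V = -x^(-9/2) + 2x^(-7/2) - 3x^(-5/2) + 3x^(-3/2) - 4x^(-1/2) + 2x^(1/2) - 2x^(3/2) + x^(5/2)
note: one V(x) for all 2 diagrams — one class (guaranteed)


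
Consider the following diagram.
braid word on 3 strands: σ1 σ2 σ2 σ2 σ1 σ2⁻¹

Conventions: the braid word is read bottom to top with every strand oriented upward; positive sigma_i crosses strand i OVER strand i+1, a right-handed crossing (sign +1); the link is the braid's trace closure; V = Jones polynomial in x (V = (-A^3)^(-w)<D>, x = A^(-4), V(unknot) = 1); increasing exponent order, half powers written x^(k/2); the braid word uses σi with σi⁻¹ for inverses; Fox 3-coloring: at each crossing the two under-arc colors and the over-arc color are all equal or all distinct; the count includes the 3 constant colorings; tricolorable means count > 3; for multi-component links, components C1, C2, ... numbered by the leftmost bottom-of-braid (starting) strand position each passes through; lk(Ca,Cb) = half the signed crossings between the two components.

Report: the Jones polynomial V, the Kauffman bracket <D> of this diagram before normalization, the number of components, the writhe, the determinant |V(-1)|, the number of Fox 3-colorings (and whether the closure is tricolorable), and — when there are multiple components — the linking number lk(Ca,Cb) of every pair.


V(x) = x - x^2 + 2x^3 - x^4 + x^5 - x^6
bracket: -A^-12 + A^-8 - A^-4 + 2 - A^4 + A^8, w = +4
1 component, writhe +4, over 6 crossings
det 7, colorings 3 of 3^6 — not tricolorable
observation: w = +4 (over 6 crossings) is diagram-only; (-A^3)^(-4) removes it from V


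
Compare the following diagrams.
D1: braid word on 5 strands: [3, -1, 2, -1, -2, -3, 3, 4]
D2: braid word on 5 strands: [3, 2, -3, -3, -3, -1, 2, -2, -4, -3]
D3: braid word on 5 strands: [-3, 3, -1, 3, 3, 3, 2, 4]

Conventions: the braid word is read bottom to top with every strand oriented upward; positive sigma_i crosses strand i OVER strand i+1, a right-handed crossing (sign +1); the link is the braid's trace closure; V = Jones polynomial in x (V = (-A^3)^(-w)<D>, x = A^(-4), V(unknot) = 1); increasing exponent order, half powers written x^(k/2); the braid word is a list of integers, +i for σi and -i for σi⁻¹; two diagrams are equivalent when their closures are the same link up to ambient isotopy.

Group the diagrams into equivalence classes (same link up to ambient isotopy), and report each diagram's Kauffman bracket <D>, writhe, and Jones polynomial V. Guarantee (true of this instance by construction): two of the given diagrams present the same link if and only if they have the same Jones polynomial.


equivalence classes: {D1} | {D2} | {D3}
D1 (bracket 1; 8 crossings at w = 0): V = 1
D2 (bracket A^-8 + 1 - A^4; 10 crossings at w = -4): V = -x^-4 + x^-3 + x^-1
V(D3) = x + x^3 - x^4  (w +4, c 8, <D> = -A^-4 + 1 + A^8)
observation: V(x) takes 3 values over 3 diagrams, fixing the grouping


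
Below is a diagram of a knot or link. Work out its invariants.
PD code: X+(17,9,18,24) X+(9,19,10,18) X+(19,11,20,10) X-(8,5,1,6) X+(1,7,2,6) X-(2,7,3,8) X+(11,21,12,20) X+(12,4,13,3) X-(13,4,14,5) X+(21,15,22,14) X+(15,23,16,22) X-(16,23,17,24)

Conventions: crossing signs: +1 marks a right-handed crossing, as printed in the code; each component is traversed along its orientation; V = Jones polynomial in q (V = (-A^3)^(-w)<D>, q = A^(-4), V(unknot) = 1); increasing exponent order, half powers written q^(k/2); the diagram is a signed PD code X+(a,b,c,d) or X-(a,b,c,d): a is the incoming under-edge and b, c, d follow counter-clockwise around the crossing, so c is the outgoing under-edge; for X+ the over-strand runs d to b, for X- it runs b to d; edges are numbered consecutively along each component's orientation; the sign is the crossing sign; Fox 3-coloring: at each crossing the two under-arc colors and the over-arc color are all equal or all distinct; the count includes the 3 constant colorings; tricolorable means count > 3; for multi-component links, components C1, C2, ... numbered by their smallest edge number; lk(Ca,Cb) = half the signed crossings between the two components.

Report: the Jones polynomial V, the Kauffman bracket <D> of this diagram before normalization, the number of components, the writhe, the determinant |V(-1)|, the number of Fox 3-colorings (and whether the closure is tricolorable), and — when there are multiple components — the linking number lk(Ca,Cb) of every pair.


V(q) = -q^(3/2) - q^(5/2) - q^(7/2) + q^(15/2)
bracket: A^-18 - A^-2 - A^2 - A^6, w = +4
2 components, writhe +4, over 12 crossings
lk(C1,C2) = 0
det 0, colorings 9 of 3^12 — tricolorable
observation: the 1 component pair carries total linking 0


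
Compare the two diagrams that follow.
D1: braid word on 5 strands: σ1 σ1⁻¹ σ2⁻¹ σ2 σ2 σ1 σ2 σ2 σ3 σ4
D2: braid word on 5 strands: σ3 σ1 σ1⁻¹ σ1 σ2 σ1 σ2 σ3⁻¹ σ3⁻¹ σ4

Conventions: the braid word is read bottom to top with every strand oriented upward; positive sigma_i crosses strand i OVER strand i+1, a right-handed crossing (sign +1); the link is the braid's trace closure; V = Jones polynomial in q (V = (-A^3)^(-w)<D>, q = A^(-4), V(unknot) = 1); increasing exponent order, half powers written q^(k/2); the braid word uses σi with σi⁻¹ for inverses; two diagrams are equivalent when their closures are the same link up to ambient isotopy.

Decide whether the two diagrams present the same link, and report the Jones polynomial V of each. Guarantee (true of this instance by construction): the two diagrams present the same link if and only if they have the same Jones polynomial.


equivalent: yes
D1 (bracket -A^2 + A^6 + A^14; 10 crossings at w = +6): V = q + q^3 - q^4
V(D2) = q + q^3 - q^4  (w +4, c 10, <D> = -A^-4 + 1 + A^8)
key observation: one V(q) for all 2 diagrams — one class (guaranteed)


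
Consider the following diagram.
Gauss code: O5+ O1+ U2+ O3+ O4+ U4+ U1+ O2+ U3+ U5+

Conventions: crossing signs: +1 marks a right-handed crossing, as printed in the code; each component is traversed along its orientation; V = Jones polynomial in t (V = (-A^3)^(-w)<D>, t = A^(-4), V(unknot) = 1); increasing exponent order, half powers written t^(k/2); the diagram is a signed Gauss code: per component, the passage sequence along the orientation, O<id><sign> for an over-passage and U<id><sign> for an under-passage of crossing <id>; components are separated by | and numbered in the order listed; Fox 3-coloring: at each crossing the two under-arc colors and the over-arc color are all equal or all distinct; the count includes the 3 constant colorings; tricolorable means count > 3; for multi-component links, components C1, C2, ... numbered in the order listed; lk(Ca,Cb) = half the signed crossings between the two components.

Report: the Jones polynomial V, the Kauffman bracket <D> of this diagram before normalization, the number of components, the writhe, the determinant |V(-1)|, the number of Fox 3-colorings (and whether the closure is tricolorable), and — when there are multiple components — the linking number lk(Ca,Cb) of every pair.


Jones polynomial: V(t) = t + t^3 - t^4
<D> = A^-1 - A^3 - A^11; writhe +5
components 1, writhe +5 (5 crossings)
3-colorings: 9 of 3^5, det 3 — tricolorable
note: w = +5 (over 5 crossings) is diagram-only; (-A^3)^(-5) removes it from V


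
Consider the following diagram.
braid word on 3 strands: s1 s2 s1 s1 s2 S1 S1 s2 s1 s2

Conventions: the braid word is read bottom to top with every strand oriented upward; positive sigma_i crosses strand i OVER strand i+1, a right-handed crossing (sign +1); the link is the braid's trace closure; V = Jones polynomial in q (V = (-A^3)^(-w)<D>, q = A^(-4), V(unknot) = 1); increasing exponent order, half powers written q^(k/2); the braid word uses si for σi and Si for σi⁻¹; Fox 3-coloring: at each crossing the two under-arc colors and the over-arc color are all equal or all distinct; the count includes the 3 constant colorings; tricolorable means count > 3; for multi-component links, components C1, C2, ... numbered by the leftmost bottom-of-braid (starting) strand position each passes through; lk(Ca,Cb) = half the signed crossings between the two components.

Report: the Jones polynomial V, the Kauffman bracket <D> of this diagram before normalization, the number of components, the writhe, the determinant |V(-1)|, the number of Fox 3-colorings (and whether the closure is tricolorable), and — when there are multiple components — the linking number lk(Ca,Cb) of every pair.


V(q) = q^2 + q^4 - q^5 + q^6 - q^7
bracket: -A^-10 + A^-6 - A^-2 + A^2 + A^10, w = +6
1 component, writhe +6, over 10 crossings
det 5, colorings 3 of 3^10 — not tricolorable
observation: w = +6 (over 10 crossings) is diagram-only; (-A^3)^(-6) removes it from V


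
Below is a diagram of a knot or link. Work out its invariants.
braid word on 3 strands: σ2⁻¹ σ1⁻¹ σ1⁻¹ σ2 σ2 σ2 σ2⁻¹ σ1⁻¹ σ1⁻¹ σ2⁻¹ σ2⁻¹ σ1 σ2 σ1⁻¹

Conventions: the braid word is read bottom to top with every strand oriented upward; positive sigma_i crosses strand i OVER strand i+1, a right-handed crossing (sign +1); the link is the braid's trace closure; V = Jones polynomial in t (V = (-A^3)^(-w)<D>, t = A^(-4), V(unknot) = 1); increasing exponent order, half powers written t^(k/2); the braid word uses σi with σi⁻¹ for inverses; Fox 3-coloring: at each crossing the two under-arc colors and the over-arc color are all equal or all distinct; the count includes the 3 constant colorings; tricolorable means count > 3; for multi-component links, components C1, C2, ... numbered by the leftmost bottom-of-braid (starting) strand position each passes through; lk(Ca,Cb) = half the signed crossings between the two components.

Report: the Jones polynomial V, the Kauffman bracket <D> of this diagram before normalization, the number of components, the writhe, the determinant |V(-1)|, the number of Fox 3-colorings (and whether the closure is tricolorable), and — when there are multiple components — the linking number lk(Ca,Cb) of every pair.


V = t^-7 - 2t^-6 + 2t^-5 - 3t^-4 + 3t^-3 - 2t^-2 + 2t^-1
<D> = 2A^-8 - 2A^-4 + 3 - 3A^4 + 2A^8 - 2A^12 + A^16 (w = -4)
1 component over 14 crossings, w = -4
9 Fox colorings among 3^14, |V(-1)| = 15: tricolorable
why: w = -4 (over 14 crossings) is diagram-only; (-A^3)^(4) removes it from V


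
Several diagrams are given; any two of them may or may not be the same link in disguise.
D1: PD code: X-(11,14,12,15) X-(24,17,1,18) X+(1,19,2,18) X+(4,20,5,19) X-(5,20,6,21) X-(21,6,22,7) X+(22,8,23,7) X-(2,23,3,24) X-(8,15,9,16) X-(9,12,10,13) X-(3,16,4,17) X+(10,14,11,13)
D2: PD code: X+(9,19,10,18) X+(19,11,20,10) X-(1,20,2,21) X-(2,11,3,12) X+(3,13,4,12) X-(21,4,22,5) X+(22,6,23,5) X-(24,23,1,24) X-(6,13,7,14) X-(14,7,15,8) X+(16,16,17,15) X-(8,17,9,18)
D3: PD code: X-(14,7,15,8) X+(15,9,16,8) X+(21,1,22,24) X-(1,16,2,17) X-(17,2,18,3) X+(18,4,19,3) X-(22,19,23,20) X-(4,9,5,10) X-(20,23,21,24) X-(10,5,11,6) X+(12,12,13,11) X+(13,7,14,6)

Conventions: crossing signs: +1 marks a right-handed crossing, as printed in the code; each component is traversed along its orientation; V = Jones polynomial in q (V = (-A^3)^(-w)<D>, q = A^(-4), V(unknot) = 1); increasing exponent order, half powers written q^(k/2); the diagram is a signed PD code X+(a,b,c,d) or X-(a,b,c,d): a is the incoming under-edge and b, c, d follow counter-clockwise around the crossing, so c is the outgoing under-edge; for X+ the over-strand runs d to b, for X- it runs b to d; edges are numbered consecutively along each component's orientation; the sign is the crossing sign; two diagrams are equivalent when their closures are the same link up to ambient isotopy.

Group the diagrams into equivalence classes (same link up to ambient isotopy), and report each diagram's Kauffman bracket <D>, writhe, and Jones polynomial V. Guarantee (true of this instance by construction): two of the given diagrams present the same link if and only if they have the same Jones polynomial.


grouping into links: {D1, D2, D3}
V(D1) = 1  (w -4, c 12, <D> = A^-12)
V(D2) = 1  (w -2, c 12, <D> = A^-6)
V(D3) = 1  (w -2, c 12, <D> = A^-6)
key observation: one V(q) for all 3 diagrams — one class (guaranteed)


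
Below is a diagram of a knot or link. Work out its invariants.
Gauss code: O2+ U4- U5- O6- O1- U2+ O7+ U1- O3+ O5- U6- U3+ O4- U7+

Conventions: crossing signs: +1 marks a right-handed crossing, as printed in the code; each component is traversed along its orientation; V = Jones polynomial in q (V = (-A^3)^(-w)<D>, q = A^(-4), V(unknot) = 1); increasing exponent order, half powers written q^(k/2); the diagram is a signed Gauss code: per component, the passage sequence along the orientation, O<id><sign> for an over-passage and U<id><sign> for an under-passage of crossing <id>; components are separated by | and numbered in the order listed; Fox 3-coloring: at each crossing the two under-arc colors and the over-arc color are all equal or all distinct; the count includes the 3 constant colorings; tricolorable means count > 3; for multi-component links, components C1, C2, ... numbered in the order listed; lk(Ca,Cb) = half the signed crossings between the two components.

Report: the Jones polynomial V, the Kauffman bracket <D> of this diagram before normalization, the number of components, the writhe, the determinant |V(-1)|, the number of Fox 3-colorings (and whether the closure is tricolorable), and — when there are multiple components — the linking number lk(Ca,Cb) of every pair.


Jones polynomial: V(q) = q^-4 - q^-3 + q^-2 - 2q^-1 + 2 - q + q^2
<D> = -A^-11 + A^-7 - 2A^-3 + 2A - A^5 + A^9 - A^13; writhe -1
components 1, writhe -1 (7 crossings)
3-colorings: 9 of 3^7, det 9 — tricolorable
note: |V(-1)| = 9: so tricolorable, since 3 divides 9


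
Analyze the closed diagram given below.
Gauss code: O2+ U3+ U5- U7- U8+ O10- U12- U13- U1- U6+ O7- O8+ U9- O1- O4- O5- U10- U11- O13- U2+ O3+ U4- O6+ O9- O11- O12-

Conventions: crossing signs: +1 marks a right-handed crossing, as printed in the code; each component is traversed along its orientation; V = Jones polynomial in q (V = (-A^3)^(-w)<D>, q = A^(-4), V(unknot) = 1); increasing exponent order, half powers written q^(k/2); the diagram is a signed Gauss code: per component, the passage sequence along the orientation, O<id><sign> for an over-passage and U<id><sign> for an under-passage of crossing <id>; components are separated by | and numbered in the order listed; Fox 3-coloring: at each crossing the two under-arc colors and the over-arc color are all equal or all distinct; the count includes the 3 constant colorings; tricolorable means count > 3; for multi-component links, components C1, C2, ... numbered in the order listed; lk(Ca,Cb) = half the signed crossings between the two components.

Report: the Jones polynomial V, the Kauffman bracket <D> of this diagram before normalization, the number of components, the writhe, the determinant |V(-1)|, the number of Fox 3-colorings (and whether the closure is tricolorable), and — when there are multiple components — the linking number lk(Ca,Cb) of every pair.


Jones polynomial: V(q) = -q^-6 + q^-5 - q^-4 + 2q^-3 - q^-2 + q^-1
<D> = -A^-11 + A^-7 - 2A^-3 + A - A^5 + A^9; writhe -5
components 1, writhe -5 (13 crossings)
3-colorings: 3 of 3^13, det 7 — not tricolorable
note: w = -5 shifts under R1 moves; the (-A^3)^(5) factor cancels that in V


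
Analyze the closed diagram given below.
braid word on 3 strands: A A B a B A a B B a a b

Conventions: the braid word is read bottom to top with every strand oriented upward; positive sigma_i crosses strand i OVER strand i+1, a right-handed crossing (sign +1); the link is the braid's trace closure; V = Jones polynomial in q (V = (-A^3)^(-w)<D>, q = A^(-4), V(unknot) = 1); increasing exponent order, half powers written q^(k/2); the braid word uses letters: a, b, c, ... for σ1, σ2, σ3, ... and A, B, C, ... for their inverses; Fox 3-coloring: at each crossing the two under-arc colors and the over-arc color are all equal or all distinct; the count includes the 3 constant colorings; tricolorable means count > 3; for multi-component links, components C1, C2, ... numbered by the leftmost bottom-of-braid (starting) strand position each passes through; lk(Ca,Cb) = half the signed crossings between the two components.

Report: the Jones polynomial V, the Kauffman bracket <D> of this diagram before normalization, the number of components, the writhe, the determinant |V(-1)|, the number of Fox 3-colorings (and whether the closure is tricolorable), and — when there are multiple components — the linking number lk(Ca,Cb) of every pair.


V = -q^-6 + 2q^-5 - 4q^-4 + 5q^-3 - 4q^-2 + 5q^-1 - 3 + 2q - q^2
<D> = -A^-14 + 2A^-10 - 3A^-6 + 5A^-2 - 4A^2 + 5A^6 - 4A^10 + 2A^14 - A^18 (w = -2)
1 component over 12 crossings, w = -2
9 Fox colorings among 3^12, |V(-1)| = 27: tricolorable
why: w = -2 (over 12 crossings) is diagram-only; (-A^3)^(2) removes it from V


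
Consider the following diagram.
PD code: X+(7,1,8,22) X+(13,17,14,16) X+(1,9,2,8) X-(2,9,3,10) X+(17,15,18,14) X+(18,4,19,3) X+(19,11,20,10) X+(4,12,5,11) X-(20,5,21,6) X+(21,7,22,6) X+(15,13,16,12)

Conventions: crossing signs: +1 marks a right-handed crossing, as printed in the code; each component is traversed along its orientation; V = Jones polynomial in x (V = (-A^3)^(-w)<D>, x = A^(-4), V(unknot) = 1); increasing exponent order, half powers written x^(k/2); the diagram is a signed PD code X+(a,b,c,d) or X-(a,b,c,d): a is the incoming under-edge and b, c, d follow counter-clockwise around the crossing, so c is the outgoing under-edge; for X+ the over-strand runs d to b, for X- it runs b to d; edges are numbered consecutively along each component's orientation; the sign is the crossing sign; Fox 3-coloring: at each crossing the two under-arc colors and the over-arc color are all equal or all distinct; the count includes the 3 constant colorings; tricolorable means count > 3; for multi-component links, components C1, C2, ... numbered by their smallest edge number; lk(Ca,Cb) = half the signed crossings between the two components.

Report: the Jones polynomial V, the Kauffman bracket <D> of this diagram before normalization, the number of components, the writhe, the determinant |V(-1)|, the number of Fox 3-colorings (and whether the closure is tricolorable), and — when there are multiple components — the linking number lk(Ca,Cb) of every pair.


V(x) = x^2 + 2x^4 - 2x^5 + x^6 - 2x^7 + x^8
bracket: -A^-11 + 2A^-7 - A^-3 + 2A - 2A^5 - A^13, w = +7
1 component, writhe +7, over 11 crossings
det 9, colorings 27 of 3^11 — tricolorable
observation: V spans 6 powers of x: at least 6 crossings in any diagram


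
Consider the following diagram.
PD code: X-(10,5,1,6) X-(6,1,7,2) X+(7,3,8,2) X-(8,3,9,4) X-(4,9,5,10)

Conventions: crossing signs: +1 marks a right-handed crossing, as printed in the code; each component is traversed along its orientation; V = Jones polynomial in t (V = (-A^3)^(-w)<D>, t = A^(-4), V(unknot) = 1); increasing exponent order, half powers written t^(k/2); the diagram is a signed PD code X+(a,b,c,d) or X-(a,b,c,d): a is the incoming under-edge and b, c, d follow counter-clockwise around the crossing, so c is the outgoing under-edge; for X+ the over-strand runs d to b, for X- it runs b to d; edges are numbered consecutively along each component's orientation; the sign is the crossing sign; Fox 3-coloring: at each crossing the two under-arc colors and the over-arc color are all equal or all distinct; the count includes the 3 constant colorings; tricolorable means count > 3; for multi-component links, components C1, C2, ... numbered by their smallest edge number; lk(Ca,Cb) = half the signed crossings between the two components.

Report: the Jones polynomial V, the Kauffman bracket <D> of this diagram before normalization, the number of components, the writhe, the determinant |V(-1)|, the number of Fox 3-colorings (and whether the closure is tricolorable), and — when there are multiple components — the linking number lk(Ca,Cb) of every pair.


Jones polynomial: V(t) = -t^-4 + t^-3 + t^-1
<D> = -A^-5 - A^3 + A^7; writhe -3
components 1, writhe -3 (5 crossings)
3-colorings: 9 of 3^5, det 3 — tricolorable
note: w = -3 (over 5 crossings) is diagram-only; (-A^3)^(3) removes it from V


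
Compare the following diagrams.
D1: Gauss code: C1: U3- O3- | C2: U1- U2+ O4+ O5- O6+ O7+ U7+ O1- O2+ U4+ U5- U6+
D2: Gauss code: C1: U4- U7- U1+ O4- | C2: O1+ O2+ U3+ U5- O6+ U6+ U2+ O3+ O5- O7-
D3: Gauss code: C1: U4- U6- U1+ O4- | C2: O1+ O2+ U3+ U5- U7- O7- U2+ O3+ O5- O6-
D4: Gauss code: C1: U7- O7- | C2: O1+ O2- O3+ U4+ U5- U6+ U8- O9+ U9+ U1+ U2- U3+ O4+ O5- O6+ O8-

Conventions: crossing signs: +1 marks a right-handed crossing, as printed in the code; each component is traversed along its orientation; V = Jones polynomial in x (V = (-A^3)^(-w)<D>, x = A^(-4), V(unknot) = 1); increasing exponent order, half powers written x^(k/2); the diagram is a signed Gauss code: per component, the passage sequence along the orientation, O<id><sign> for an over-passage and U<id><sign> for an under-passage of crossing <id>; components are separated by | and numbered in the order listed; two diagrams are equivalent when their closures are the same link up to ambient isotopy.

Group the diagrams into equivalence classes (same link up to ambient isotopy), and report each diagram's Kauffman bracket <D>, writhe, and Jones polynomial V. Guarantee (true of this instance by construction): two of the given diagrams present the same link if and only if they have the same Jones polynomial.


classes: {D1, D2, D3, D4}
V(D1) = -x^(-1/2) - x^(1/2)  [7 crossings, <D> = A + A^5, w = +1]
D2 (bracket A + A^5; 7 crossings at w = +1): V = -x^(-1/2) - x^(1/2)
V(D3) = -x^(-1/2) - x^(1/2)  [7 crossings, <D> = A^-5 + A^-1, w = -1]
V(D4) = -x^(-1/2) - x^(1/2)  [9 crossings, <D> = A + A^5, w = +1]
note: all 4 diagrams share one V(x), hence one class
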